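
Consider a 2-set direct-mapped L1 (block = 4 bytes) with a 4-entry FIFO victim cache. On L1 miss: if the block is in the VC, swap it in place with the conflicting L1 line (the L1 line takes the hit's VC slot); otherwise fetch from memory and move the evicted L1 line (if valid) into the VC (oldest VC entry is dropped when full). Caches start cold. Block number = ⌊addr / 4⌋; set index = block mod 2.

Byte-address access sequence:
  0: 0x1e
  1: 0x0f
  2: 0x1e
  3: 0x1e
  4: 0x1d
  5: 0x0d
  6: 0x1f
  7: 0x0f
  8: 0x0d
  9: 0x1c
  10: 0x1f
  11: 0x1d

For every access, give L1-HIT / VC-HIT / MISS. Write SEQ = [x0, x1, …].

#0 0x1e→b7/s1 MISS; vc=[]
#1 0xf→b3/s1 MISS; vc=[7]
#2 0x1e→b7/s1 VC-HIT; vc=[3]
#3 0x1e→b7/s1 L1-HIT; vc=[3]
#4 0x1d→b7/s1 L1-HIT; vc=[3]
#5 0xd→b3/s1 VC-HIT; vc=[7]
#6 0x1f→b7/s1 VC-HIT; vc=[3]
#7 0xf→b3/s1 VC-HIT; vc=[7]
#8 0xd→b3/s1 L1-HIT; vc=[7]
#9 0x1c→b7/s1 VC-HIT; vc=[3]
#10 0x1f→b7/s1 L1-HIT; vc=[3]
#11 0x1d→b7/s1 L1-HIT; vc=[3]

SEQ = [MISS, MISS, VC-HIT, L1-HIT, L1-HIT, VC-HIT, VC-HIT, VC-HIT, L1-HIT, VC-HIT, L1-HIT, L1-HIT]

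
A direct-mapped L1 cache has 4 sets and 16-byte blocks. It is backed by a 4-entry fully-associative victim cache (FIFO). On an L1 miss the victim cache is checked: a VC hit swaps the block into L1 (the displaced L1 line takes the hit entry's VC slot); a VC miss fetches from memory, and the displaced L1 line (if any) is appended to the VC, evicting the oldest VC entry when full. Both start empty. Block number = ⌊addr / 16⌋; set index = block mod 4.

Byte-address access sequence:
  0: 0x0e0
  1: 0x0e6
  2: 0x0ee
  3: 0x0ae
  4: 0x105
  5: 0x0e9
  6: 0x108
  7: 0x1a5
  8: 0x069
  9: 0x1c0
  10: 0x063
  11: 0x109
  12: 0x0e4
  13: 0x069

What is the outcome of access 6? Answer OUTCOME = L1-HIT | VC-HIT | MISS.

OUTCOME = L1-HIT

0: 0xe0 (blk 14, set 2) → MISS  vc=[]
1: 0xe6 (blk 14, set 2) → L1-HIT  vc=[]
2: 0xee (blk 14, set 2) → L1-HIT  vc=[]
3: 0xae (blk 10, set 2) → MISS  vc=[14]
4: 0x105 (blk 16, set 0) → MISS  vc=[14]
5: 0xe9 (blk 14, set 2) → VC-HIT  vc=[10]
6: 0x108 (blk 16, set 0) → L1-HIT  vc=[10]
7: 0x1a5 (blk 26, set 2) → MISS  vc=[10, 14]
8: 0x69 (blk 6, set 2) → MISS  vc=[10, 14, 26]
9: 0x1c0 (blk 28, set 0) → MISS  vc=[10, 14, 26, 16]
10: 0x63 (blk 6, set 2) → L1-HIT  vc=[10, 14, 26, 16]
11: 0x109 (blk 16, set 0) → VC-HIT  vc=[10, 14, 26, 28]
12: 0xe4 (blk 14, set 2) → VC-HIT  vc=[10, 6, 26, 28]
13: 0x69 (blk 6, set 2) → VC-HIT  vc=[10, 14, 26, 28]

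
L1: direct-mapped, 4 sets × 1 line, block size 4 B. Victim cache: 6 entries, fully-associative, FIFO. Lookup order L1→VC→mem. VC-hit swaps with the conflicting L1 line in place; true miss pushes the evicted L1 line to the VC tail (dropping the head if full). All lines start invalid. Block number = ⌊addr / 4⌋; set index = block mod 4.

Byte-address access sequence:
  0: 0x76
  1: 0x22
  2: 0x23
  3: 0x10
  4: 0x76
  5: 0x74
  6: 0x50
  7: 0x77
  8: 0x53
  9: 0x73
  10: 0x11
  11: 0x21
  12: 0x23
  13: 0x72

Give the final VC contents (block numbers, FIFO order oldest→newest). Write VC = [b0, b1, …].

VC = [4, 8, 20]

0: 0x76 (blk 29, set 1) → MISS  vc=[]
1: 0x22 (blk 8, set 0) → MISS  vc=[]
2: 0x23 (blk 8, set 0) → L1-HIT  vc=[]
3: 0x10 (blk 4, set 0) → MISS  vc=[8]
4: 0x76 (blk 29, set 1) → L1-HIT  vc=[8]
5: 0x74 (blk 29, set 1) → L1-HIT  vc=[8]
6: 0x50 (blk 20, set 0) → MISS  vc=[8, 4]
7: 0x77 (blk 29, set 1) → L1-HIT  vc=[8, 4]
8: 0x53 (blk 20, set 0) → L1-HIT  vc=[8, 4]
9: 0x73 (blk 28, set 0) → MISS  vc=[8, 4, 20]
10: 0x11 (blk 4, set 0) → VC-HIT  vc=[8, 28, 20]
11: 0x21 (blk 8, set 0) → VC-HIT  vc=[4, 28, 20]
12: 0x23 (blk 8, set 0) → L1-HIT  vc=[4, 28, 20]
13: 0x72 (blk 28, set 0) → VC-HIT  vc=[4, 8, 20]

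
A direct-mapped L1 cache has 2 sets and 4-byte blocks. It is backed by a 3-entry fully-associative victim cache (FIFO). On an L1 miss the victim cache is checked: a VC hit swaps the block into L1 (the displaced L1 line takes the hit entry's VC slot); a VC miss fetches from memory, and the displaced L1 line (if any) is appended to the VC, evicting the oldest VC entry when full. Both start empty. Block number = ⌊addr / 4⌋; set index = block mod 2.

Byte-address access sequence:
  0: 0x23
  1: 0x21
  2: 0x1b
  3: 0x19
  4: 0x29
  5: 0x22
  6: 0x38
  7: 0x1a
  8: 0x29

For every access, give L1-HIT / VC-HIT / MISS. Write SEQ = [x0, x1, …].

  [0] addr=0x23 blk=8 s=0: MISS | VC []
  [1] addr=0x21 blk=8 s=0: L1-HIT | VC []
  [2] addr=0x1b blk=6 s=0: MISS | VC [8]
  [3] addr=0x19 blk=6 s=0: L1-HIT | VC [8]
  [4] addr=0x29 blk=10 s=0: MISS | VC [8, 6]
  [5] addr=0x22 blk=8 s=0: VC-HIT | VC [10, 6]
  [6] addr=0x38 blk=14 s=0: MISS | VC [10, 6, 8]
  [7] addr=0x1a blk=6 s=0: VC-HIT | VC [10, 14, 8]
  [8] addr=0x29 blk=10 s=0: VC-HIT | VC [6, 14, 8]

SEQ = [MISS, L1-HIT, MISS, L1-HIT, MISS, VC-HIT, MISS, VC-HIT, VC-HIT]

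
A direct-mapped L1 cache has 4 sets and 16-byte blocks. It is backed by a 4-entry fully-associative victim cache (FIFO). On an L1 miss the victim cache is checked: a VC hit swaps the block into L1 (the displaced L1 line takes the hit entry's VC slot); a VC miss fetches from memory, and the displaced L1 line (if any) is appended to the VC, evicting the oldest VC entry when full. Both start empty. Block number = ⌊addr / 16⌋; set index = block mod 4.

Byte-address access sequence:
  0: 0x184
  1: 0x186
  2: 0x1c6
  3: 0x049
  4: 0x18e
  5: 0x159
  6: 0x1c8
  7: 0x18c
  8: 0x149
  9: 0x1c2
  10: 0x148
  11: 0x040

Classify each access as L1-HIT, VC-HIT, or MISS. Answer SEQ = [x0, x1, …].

SEQ = [MISS, L1-HIT, MISS, MISS, VC-HIT, MISS, VC-HIT, VC-HIT, MISS, VC-HIT, VC-HIT, VC-HIT]

0: 0x184 (blk 24, set 0) → MISS  vc=[]
1: 0x186 (blk 24, set 0) → L1-HIT  vc=[]
2: 0x1c6 (blk 28, set 0) → MISS  vc=[24]
3: 0x49 (blk 4, set 0) → MISS  vc=[24, 28]
4: 0x18e (blk 24, set 0) → VC-HIT  vc=[4, 28]
5: 0x159 (blk 21, set 1) → MISS  vc=[4, 28]
6: 0x1c8 (blk 28, set 0) → VC-HIT  vc=[4, 24]
7: 0x18c (blk 24, set 0) → VC-HIT  vc=[4, 28]
8: 0x149 (blk 20, set 0) → MISS  vc=[4, 28, 24]
9: 0x1c2 (blk 28, set 0) → VC-HIT  vc=[4, 20, 24]
10: 0x148 (blk 20, set 0) → VC-HIT  vc=[4, 28, 24]
11: 0x40 (blk 4, set 0) → VC-HIT  vc=[20, 28, 24]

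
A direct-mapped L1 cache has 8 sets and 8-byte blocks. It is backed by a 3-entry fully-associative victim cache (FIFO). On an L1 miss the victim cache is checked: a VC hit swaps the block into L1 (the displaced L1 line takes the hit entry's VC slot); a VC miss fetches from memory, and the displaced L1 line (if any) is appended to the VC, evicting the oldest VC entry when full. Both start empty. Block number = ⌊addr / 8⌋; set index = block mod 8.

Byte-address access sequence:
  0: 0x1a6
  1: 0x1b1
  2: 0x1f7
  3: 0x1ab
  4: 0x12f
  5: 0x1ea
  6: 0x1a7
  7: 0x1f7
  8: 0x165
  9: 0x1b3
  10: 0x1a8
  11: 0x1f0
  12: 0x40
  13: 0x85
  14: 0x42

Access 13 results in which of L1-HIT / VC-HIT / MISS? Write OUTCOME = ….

OUTCOME = MISS

0: 0x1a6 (blk 52, set 4) → MISS  vc=[]
1: 0x1b1 (blk 54, set 6) → MISS  vc=[]
2: 0x1f7 (blk 62, set 6) → MISS  vc=[54]
3: 0x1ab (blk 53, set 5) → MISS  vc=[54]
4: 0x12f (blk 37, set 5) → MISS  vc=[54, 53]
5: 0x1ea (blk 61, set 5) → MISS  vc=[54, 53, 37]
6: 0x1a7 (blk 52, set 4) → L1-HIT  vc=[54, 53, 37]
7: 0x1f7 (blk 62, set 6) → L1-HIT  vc=[54, 53, 37]
8: 0x165 (blk 44, set 4) → MISS  vc=[53, 37, 52]
9: 0x1b3 (blk 54, set 6) → MISS  vc=[37, 52, 62]
10: 0x1a8 (blk 53, set 5) → MISS  vc=[52, 62, 61]
11: 0x1f0 (blk 62, set 6) → VC-HIT  vc=[52, 54, 61]
12: 0x40 (blk 8, set 0) → MISS  vc=[52, 54, 61]
13: 0x85 (blk 16, set 0) → MISS  vc=[54, 61, 8]
14: 0x42 (blk 8, set 0) → VC-HIT  vc=[54, 61, 16]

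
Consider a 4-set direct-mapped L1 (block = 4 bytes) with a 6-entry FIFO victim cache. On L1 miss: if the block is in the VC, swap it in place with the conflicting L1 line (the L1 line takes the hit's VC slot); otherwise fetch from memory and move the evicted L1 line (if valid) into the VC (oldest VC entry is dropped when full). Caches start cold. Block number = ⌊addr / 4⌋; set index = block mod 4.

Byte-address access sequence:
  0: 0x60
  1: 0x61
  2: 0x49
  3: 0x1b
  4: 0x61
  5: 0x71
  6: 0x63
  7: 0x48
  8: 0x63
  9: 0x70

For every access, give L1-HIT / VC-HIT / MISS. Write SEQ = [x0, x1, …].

  [0] addr=0x60 blk=24 s=0: MISS | VC []
  [1] addr=0x61 blk=24 s=0: L1-HIT | VC []
  [2] addr=0x49 blk=18 s=2: MISS | VC []
  [3] addr=0x1b blk=6 s=2: MISS | VC [18]
  [4] addr=0x61 blk=24 s=0: L1-HIT | VC [18]
  [5] addr=0x71 blk=28 s=0: MISS | VC [18, 24]
  [6] addr=0x63 blk=24 s=0: VC-HIT | VC [18, 28]
  [7] addr=0x48 blk=18 s=2: VC-HIT | VC [6, 28]
  [8] addr=0x63 blk=24 s=0: L1-HIT | VC [6, 28]
  [9] addr=0x70 blk=28 s=0: VC-HIT | VC [6, 24]

SEQ = [MISS, L1-HIT, MISS, MISS, L1-HIT, MISS, VC-HIT, VC-HIT, L1-HIT, VC-HIT]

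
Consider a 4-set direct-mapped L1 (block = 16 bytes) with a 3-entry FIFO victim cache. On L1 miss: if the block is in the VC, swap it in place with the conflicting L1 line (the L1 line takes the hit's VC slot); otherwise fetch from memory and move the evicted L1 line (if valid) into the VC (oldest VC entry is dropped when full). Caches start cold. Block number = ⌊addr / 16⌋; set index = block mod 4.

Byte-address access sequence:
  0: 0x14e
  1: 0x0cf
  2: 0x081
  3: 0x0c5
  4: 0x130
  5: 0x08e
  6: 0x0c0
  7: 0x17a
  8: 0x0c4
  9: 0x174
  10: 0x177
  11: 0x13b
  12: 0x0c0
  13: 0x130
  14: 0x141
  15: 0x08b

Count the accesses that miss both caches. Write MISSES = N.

MISSES = 5

  [0] addr=0x14e blk=20 s=0: MISS | VC []
  [1] addr=0xcf blk=12 s=0: MISS | VC [20]
  [2] addr=0x81 blk=8 s=0: MISS | VC [20, 12]
  [3] addr=0xc5 blk=12 s=0: VC-HIT | VC [20, 8]
  [4] addr=0x130 blk=19 s=3: MISS | VC [20, 8]
  [5] addr=0x8e blk=8 s=0: VC-HIT | VC [20, 12]
  [6] addr=0xc0 blk=12 s=0: VC-HIT | VC [20, 8]
  [7] addr=0x17a blk=23 s=3: MISS | VC [20, 8, 19]
  [8] addr=0xc4 blk=12 s=0: L1-HIT | VC [20, 8, 19]
  [9] addr=0x174 blk=23 s=3: L1-HIT | VC [20, 8, 19]
  [10] addr=0x177 blk=23 s=3: L1-HIT | VC [20, 8, 19]
  [11] addr=0x13b blk=19 s=3: VC-HIT | VC [20, 8, 23]
  [12] addr=0xc0 blk=12 s=0: L1-HIT | VC [20, 8, 23]
  [13] addr=0x130 blk=19 s=3: L1-HIT | VC [20, 8, 23]
  [14] addr=0x141 blk=20 s=0: VC-HIT | VC [12, 8, 23]
  [15] addr=0x8b blk=8 s=0: VC-HIT | VC [12, 20, 23]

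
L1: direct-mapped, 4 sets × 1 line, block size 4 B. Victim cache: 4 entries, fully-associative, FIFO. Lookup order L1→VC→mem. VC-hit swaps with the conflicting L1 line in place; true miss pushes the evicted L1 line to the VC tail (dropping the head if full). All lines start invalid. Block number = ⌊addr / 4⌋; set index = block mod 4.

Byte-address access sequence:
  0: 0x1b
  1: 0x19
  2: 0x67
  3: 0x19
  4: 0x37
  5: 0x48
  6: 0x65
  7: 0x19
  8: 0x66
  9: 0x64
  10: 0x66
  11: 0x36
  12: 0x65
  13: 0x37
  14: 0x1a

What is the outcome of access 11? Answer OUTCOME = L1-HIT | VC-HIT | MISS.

  [0] addr=0x1b blk=6 s=2: MISS | VC []
  [1] addr=0x19 blk=6 s=2: L1-HIT | VC []
  [2] addr=0x67 blk=25 s=1: MISS | VC []
  [3] addr=0x19 blk=6 s=2: L1-HIT | VC []
  [4] addr=0x37 blk=13 s=1: MISS | VC [25]
  [5] addr=0x48 blk=18 s=2: MISS | VC [25, 6]
  [6] addr=0x65 blk=25 s=1: VC-HIT | VC [13, 6]
  [7] addr=0x19 blk=6 s=2: VC-HIT | VC [13, 18]
  [8] addr=0x66 blk=25 s=1: L1-HIT | VC [13, 18]
  [9] addr=0x64 blk=25 s=1: L1-HIT | VC [13, 18]
  [10] addr=0x66 blk=25 s=1: L1-HIT | VC [13, 18]
  [11] addr=0x36 blk=13 s=1: VC-HIT | VC [25, 18]
  [12] addr=0x65 blk=25 s=1: VC-HIT | VC [13, 18]
  [13] addr=0x37 blk=13 s=1: VC-HIT | VC [25, 18]
  [14] addr=0x1a blk=6 s=2: L1-HIT | VC [25, 18]

OUTCOME = VC-HIT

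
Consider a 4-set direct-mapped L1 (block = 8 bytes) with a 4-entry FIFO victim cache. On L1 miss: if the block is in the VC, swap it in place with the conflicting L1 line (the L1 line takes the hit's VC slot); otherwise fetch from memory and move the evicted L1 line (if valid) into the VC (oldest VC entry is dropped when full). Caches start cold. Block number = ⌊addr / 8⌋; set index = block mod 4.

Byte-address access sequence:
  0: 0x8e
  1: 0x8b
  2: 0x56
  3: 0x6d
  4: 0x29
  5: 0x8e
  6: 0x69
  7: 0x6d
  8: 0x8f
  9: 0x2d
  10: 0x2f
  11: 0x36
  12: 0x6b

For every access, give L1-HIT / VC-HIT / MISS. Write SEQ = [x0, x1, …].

0: 0x8e (blk 17, set 1) → MISS  vc=[]
1: 0x8b (blk 17, set 1) → L1-HIT  vc=[]
2: 0x56 (blk 10, set 2) → MISS  vc=[]
3: 0x6d (blk 13, set 1) → MISS  vc=[17]
4: 0x29 (blk 5, set 1) → MISS  vc=[17, 13]
5: 0x8e (blk 17, set 1) → VC-HIT  vc=[5, 13]
6: 0x69 (blk 13, set 1) → VC-HIT  vc=[5, 17]
7: 0x6d (blk 13, set 1) → L1-HIT  vc=[5, 17]
8: 0x8f (blk 17, set 1) → VC-HIT  vc=[5, 13]
9: 0x2d (blk 5, set 1) → VC-HIT  vc=[17, 13]
10: 0x2f (blk 5, set 1) → L1-HIT  vc=[17, 13]
11: 0x36 (blk 6, set 2) → MISS  vc=[17, 13, 10]
12: 0x6b (blk 13, set 1) → VC-HIT  vc=[17, 5, 10]

SEQ = [MISS, L1-HIT, MISS, MISS, MISS, VC-HIT, VC-HIT, L1-HIT, VC-HIT, VC-HIT, L1-HIT, MISS, VC-HIT]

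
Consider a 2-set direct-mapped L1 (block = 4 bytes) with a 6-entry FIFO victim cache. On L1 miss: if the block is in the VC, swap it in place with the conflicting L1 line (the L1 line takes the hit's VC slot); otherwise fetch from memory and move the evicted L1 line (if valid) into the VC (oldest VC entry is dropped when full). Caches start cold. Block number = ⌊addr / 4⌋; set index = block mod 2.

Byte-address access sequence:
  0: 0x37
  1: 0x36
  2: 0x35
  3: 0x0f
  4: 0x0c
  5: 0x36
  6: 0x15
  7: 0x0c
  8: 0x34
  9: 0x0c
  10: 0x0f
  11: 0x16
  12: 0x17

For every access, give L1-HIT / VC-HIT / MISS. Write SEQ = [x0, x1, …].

#0 0x37→b13/s1 MISS; vc=[]
#1 0x36→b13/s1 L1-HIT; vc=[]
#2 0x35→b13/s1 L1-HIT; vc=[]
#3 0xf→b3/s1 MISS; vc=[13]
#4 0xc→b3/s1 L1-HIT; vc=[13]
#5 0x36→b13/s1 VC-HIT; vc=[3]
#6 0x15→b5/s1 MISS; vc=[3,13]
#7 0xc→b3/s1 VC-HIT; vc=[5,13]
#8 0x34→b13/s1 VC-HIT; vc=[5,3]
#9 0xc→b3/s1 VC-HIT; vc=[5,13]
#10 0xf→b3/s1 L1-HIT; vc=[5,13]
#11 0x16→b5/s1 VC-HIT; vc=[3,13]
#12 0x17→b5/s1 L1-HIT; vc=[3,13]

SEQ = [MISS, L1-HIT, L1-HIT, MISS, L1-HIT, VC-HIT, MISS, VC-HIT, VC-HIT, VC-HIT, L1-HIT, VC-HIT, L1-HIT]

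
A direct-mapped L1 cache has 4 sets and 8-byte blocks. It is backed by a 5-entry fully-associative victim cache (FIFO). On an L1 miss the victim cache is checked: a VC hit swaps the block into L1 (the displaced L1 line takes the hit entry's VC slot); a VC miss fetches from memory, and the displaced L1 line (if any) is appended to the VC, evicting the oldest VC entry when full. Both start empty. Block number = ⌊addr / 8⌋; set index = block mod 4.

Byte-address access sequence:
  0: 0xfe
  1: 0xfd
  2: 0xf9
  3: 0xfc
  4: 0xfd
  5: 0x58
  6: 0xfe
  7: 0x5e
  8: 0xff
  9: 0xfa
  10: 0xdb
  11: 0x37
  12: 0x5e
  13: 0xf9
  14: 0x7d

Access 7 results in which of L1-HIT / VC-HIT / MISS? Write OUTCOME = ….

OUTCOME = VC-HIT

  [0] addr=0xfe blk=31 s=3: MISS | VC []
  [1] addr=0xfd blk=31 s=3: L1-HIT | VC []
  [2] addr=0xf9 blk=31 s=3: L1-HIT | VC []
  [3] addr=0xfc blk=31 s=3: L1-HIT | VC []
  [4] addr=0xfd blk=31 s=3: L1-HIT | VC []
  [5] addr=0x58 blk=11 s=3: MISS | VC [31]
  [6] addr=0xfe blk=31 s=3: VC-HIT | VC [11]
  [7] addr=0x5e blk=11 s=3: VC-HIT | VC [31]
  [8] addr=0xff blk=31 s=3: VC-HIT | VC [11]
  [9] addr=0xfa blk=31 s=3: L1-HIT | VC [11]
  [10] addr=0xdb blk=27 s=3: MISS | VC [11, 31]
  [11] addr=0x37 blk=6 s=2: MISS | VC [11, 31]
  [12] addr=0x5e blk=11 s=3: VC-HIT | VC [27, 31]
  [13] addr=0xf9 blk=31 s=3: VC-HIT | VC [27, 11]
  [14] addr=0x7d blk=15 s=3: MISS | VC [27, 11, 31]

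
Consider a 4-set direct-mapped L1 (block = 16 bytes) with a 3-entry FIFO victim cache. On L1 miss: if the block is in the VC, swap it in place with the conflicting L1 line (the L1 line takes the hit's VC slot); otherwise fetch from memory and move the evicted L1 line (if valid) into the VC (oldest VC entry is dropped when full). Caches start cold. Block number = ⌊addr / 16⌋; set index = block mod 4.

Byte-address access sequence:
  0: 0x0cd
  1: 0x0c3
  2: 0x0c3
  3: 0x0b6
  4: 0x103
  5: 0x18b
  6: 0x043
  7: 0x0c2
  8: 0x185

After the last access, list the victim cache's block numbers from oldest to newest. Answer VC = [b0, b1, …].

VC = [4, 16, 12]

#0 0xcd→b12/s0 MISS; vc=[]
#1 0xc3→b12/s0 L1-HIT; vc=[]
#2 0xc3→b12/s0 L1-HIT; vc=[]
#3 0xb6→b11/s3 MISS; vc=[]
#4 0x103→b16/s0 MISS; vc=[12]
#5 0x18b→b24/s0 MISS; vc=[12,16]
#6 0x43→b4/s0 MISS; vc=[12,16,24]
#7 0xc2→b12/s0 VC-HIT; vc=[4,16,24]
#8 0x185→b24/s0 VC-HIT; vc=[4,16,12]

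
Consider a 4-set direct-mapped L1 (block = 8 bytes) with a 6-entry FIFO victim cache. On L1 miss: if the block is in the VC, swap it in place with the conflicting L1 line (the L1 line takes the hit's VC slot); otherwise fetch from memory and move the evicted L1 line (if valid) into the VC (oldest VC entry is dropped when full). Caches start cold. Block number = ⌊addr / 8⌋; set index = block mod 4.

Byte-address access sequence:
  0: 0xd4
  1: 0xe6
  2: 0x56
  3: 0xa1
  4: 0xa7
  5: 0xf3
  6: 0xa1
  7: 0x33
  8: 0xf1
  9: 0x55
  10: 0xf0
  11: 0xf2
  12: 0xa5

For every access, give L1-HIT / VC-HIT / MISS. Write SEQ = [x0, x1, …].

0: 0xd4 (blk 26, set 2) → MISS  vc=[]
1: 0xe6 (blk 28, set 0) → MISS  vc=[]
2: 0x56 (blk 10, set 2) → MISS  vc=[26]
3: 0xa1 (blk 20, set 0) → MISS  vc=[26, 28]
4: 0xa7 (blk 20, set 0) → L1-HIT  vc=[26, 28]
5: 0xf3 (blk 30, set 2) → MISS  vc=[26, 28, 10]
6: 0xa1 (blk 20, set 0) → L1-HIT  vc=[26, 28, 10]
7: 0x33 (blk 6, set 2) → MISS  vc=[26, 28, 10, 30]
8: 0xf1 (blk 30, set 2) → VC-HIT  vc=[26, 28, 10, 6]
9: 0x55 (blk 10, set 2) → VC-HIT  vc=[26, 28, 30, 6]
10: 0xf0 (blk 30, set 2) → VC-HIT  vc=[26, 28, 10, 6]
11: 0xf2 (blk 30, set 2) → L1-HIT  vc=[26, 28, 10, 6]
12: 0xa5 (blk 20, set 0) → L1-HIT  vc=[26, 28, 10, 6]

SEQ = [MISS, MISS, MISS, MISS, L1-HIT, MISS, L1-HIT, MISS, VC-HIT, VC-HIT, VC-HIT, L1-HIT, L1-HIT]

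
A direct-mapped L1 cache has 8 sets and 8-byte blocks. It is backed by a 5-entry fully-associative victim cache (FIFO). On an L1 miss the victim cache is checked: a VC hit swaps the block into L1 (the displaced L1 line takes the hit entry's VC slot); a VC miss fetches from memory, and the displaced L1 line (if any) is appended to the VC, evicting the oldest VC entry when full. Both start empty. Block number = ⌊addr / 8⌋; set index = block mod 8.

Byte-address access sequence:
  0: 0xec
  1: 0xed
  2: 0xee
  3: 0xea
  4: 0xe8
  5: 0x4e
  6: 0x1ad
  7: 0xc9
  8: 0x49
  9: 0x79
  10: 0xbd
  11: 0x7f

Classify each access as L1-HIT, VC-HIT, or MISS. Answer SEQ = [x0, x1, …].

SEQ = [MISS, L1-HIT, L1-HIT, L1-HIT, L1-HIT, MISS, MISS, MISS, VC-HIT, MISS, MISS, VC-HIT]

  [0] addr=0xec blk=29 s=5: MISS | VC []
  [1] addr=0xed blk=29 s=5: L1-HIT | VC []
  [2] addr=0xee blk=29 s=5: L1-HIT | VC []
  [3] addr=0xea blk=29 s=5: L1-HIT | VC []
  [4] addr=0xe8 blk=29 s=5: L1-HIT | VC []
  [5] addr=0x4e blk=9 s=1: MISS | VC []
  [6] addr=0x1ad blk=53 s=5: MISS | VC [29]
  [7] addr=0xc9 blk=25 s=1: MISS | VC [29, 9]
  [8] addr=0x49 blk=9 s=1: VC-HIT | VC [29, 25]
  [9] addr=0x79 blk=15 s=7: MISS | VC [29, 25]
  [10] addr=0xbd blk=23 s=7: MISS | VC [29, 25, 15]
  [11] addr=0x7f blk=15 s=7: VC-HIT | VC [29, 25, 23]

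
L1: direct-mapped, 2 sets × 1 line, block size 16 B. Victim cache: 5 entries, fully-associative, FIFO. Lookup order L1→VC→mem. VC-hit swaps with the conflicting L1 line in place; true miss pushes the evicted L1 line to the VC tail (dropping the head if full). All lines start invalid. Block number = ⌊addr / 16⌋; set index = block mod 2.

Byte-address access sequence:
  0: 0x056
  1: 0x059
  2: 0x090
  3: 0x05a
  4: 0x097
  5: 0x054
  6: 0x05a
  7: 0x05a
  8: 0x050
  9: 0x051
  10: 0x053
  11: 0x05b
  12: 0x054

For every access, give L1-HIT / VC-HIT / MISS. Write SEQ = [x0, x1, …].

SEQ = [MISS, L1-HIT, MISS, VC-HIT, VC-HIT, VC-HIT, L1-HIT, L1-HIT, L1-HIT, L1-HIT, L1-HIT, L1-HIT, L1-HIT]

0: 0x56 (blk 5, set 1) → MISS  vc=[]
1: 0x59 (blk 5, set 1) → L1-HIT  vc=[]
2: 0x90 (blk 9, set 1) → MISS  vc=[5]
3: 0x5a (blk 5, set 1) → VC-HIT  vc=[9]
4: 0x97 (blk 9, set 1) → VC-HIT  vc=[5]
5: 0x54 (blk 5, set 1) → VC-HIT  vc=[9]
6: 0x5a (blk 5, set 1) → L1-HIT  vc=[9]
7: 0x5a (blk 5, set 1) → L1-HIT  vc=[9]
8: 0x50 (blk 5, set 1) → L1-HIT  vc=[9]
9: 0x51 (blk 5, set 1) → L1-HIT  vc=[9]
10: 0x53 (blk 5, set 1) → L1-HIT  vc=[9]
11: 0x5b (blk 5, set 1) → L1-HIT  vc=[9]
12: 0x54 (blk 5, set 1) → L1-HIT  vc=[9]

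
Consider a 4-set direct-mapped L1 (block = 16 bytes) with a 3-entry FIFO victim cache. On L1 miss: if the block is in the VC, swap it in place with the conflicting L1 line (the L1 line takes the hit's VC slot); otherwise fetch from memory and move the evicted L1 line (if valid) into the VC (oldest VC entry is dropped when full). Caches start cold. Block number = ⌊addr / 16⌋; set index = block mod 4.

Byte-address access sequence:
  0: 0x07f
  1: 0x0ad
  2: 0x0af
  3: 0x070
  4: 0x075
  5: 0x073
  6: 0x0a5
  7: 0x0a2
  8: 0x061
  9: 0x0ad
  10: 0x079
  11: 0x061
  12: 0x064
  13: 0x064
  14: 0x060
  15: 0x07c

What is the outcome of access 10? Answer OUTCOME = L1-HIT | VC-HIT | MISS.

OUTCOME = L1-HIT

#0 0x7f→b7/s3 MISS; vc=[]
#1 0xad→b10/s2 MISS; vc=[]
#2 0xaf→b10/s2 L1-HIT; vc=[]
#3 0x70→b7/s3 L1-HIT; vc=[]
#4 0x75→b7/s3 L1-HIT; vc=[]
#5 0x73→b7/s3 L1-HIT; vc=[]
#6 0xa5→b10/s2 L1-HIT; vc=[]
#7 0xa2→b10/s2 L1-HIT; vc=[]
#8 0x61→b6/s2 MISS; vc=[10]
#9 0xad→b10/s2 VC-HIT; vc=[6]
#10 0x79→b7/s3 L1-HIT; vc=[6]
#11 0x61→b6/s2 VC-HIT; vc=[10]
#12 0x64→b6/s2 L1-HIT; vc=[10]
#13 0x64→b6/s2 L1-HIT; vc=[10]
#14 0x60→b6/s2 L1-HIT; vc=[10]
#15 0x7c→b7/s3 L1-HIT; vc=[10]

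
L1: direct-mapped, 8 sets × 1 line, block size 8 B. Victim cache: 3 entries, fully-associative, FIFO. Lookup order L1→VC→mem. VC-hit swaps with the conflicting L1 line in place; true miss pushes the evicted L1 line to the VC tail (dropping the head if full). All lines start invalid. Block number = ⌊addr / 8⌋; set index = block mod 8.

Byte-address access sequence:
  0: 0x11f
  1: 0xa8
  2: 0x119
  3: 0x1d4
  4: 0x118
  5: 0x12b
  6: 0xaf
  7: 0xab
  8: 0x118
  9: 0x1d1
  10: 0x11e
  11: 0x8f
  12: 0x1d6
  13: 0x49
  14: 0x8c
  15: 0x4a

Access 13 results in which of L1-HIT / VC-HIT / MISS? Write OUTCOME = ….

0: 0x11f (blk 35, set 3) → MISS  vc=[]
1: 0xa8 (blk 21, set 5) → MISS  vc=[]
2: 0x119 (blk 35, set 3) → L1-HIT  vc=[]
3: 0x1d4 (blk 58, set 2) → MISS  vc=[]
4: 0x118 (blk 35, set 3) → L1-HIT  vc=[]
5: 0x12b (blk 37, set 5) → MISS  vc=[21]
6: 0xaf (blk 21, set 5) → VC-HIT  vc=[37]
7: 0xab (blk 21, set 5) → L1-HIT  vc=[37]
8: 0x118 (blk 35, set 3) → L1-HIT  vc=[37]
9: 0x1d1 (blk 58, set 2) → L1-HIT  vc=[37]
10: 0x11e (blk 35, set 3) → L1-HIT  vc=[37]
11: 0x8f (blk 17, set 1) → MISS  vc=[37]
12: 0x1d6 (blk 58, set 2) → L1-HIT  vc=[37]
13: 0x49 (blk 9, set 1) → MISS  vc=[37, 17]
14: 0x8c (blk 17, set 1) → VC-HIT  vc=[37, 9]
15: 0x4a (blk 9, set 1) → VC-HIT  vc=[37, 17]

OUTCOME = MISS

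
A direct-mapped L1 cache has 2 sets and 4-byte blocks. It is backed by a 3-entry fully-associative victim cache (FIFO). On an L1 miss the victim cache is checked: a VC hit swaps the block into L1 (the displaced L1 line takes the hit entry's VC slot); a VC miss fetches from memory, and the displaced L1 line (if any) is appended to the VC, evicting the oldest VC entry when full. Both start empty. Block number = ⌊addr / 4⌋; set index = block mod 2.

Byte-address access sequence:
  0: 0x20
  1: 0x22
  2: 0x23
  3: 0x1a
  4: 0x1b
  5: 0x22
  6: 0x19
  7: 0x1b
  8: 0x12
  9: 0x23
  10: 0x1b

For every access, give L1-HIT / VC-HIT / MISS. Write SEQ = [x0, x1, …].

SEQ = [MISS, L1-HIT, L1-HIT, MISS, L1-HIT, VC-HIT, VC-HIT, L1-HIT, MISS, VC-HIT, VC-HIT]

0: 0x20 (blk 8, set 0) → MISS  vc=[]
1: 0x22 (blk 8, set 0) → L1-HIT  vc=[]
2: 0x23 (blk 8, set 0) → L1-HIT  vc=[]
3: 0x1a (blk 6, set 0) → MISS  vc=[8]
4: 0x1b (blk 6, set 0) → L1-HIT  vc=[8]
5: 0x22 (blk 8, set 0) → VC-HIT  vc=[6]
6: 0x19 (blk 6, set 0) → VC-HIT  vc=[8]
7: 0x1b (blk 6, set 0) → L1-HIT  vc=[8]
8: 0x12 (blk 4, set 0) → MISS  vc=[8, 6]
9: 0x23 (blk 8, set 0) → VC-HIT  vc=[4, 6]
10: 0x1b (blk 6, set 0) → VC-HIT  vc=[4, 8]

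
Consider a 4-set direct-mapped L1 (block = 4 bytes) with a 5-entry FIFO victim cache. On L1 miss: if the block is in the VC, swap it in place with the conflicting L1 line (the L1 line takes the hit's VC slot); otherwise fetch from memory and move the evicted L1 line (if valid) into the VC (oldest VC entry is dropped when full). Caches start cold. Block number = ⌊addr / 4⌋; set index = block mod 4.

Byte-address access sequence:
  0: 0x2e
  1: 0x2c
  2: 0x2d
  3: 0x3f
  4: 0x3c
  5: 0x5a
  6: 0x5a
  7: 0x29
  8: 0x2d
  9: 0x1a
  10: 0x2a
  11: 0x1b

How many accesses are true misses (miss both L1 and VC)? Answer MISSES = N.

  [0] addr=0x2e blk=11 s=3: MISS | VC []
  [1] addr=0x2c blk=11 s=3: L1-HIT | VC []
  [2] addr=0x2d blk=11 s=3: L1-HIT | VC []
  [3] addr=0x3f blk=15 s=3: MISS | VC [11]
  [4] addr=0x3c blk=15 s=3: L1-HIT | VC [11]
  [5] addr=0x5a blk=22 s=2: MISS | VC [11]
  [6] addr=0x5a blk=22 s=2: L1-HIT | VC [11]
  [7] addr=0x29 blk=10 s=2: MISS | VC [11, 22]
  [8] addr=0x2d blk=11 s=3: VC-HIT | VC [15, 22]
  [9] addr=0x1a blk=6 s=2: MISS | VC [15, 22, 10]
  [10] addr=0x2a blk=10 s=2: VC-HIT | VC [15, 22, 6]
  [11] addr=0x1b blk=6 s=2: VC-HIT | VC [15, 22, 10]

MISSES = 5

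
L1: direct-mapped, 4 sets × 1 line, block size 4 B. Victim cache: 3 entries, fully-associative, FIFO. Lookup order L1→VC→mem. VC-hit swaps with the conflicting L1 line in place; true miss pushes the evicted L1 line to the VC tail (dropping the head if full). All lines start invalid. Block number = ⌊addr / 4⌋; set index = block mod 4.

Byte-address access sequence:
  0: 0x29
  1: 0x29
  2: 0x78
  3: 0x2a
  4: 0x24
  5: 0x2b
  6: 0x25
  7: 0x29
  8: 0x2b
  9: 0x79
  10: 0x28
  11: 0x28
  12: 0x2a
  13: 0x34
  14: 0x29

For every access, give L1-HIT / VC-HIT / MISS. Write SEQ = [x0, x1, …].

  [0] addr=0x29 blk=10 s=2: MISS | VC []
  [1] addr=0x29 blk=10 s=2: L1-HIT | VC []
  [2] addr=0x78 blk=30 s=2: MISS | VC [10]
  [3] addr=0x2a blk=10 s=2: VC-HIT | VC [30]
  [4] addr=0x24 blk=9 s=1: MISS | VC [30]
  [5] addr=0x2b blk=10 s=2: L1-HIT | VC [30]
  [6] addr=0x25 blk=9 s=1: L1-HIT | VC [30]
  [7] addr=0x29 blk=10 s=2: L1-HIT | VC [30]
  [8] addr=0x2b blk=10 s=2: L1-HIT | VC [30]
  [9] addr=0x79 blk=30 s=2: VC-HIT | VC [10]
  [10] addr=0x28 blk=10 s=2: VC-HIT | VC [30]
  [11] addr=0x28 blk=10 s=2: L1-HIT | VC [30]
  [12] addr=0x2a blk=10 s=2: L1-HIT | VC [30]
  [13] addr=0x34 blk=13 s=1: MISS | VC [30, 9]
  [14] addr=0x29 blk=10 s=2: L1-HIT | VC [30, 9]

SEQ = [MISS, L1-HIT, MISS, VC-HIT, MISS, L1-HIT, L1-HIT, L1-HIT, L1-HIT, VC-HIT, VC-HIT, L1-HIT, L1-HIT, MISS, L1-HIT]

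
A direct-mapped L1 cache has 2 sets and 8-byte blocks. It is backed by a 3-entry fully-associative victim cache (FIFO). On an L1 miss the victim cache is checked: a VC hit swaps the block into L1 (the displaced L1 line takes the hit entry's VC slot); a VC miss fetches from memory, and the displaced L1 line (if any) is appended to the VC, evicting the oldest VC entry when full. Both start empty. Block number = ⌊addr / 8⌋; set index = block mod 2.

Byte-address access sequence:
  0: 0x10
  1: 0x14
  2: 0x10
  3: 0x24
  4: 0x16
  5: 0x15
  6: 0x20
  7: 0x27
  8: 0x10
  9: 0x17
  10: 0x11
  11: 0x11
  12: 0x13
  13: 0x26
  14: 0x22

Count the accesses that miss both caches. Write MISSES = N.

#0 0x10→b2/s0 MISS; vc=[]
#1 0x14→b2/s0 L1-HIT; vc=[]
#2 0x10→b2/s0 L1-HIT; vc=[]
#3 0x24→b4/s0 MISS; vc=[2]
#4 0x16→b2/s0 VC-HIT; vc=[4]
#5 0x15→b2/s0 L1-HIT; vc=[4]
#6 0x20→b4/s0 VC-HIT; vc=[2]
#7 0x27→b4/s0 L1-HIT; vc=[2]
#8 0x10→b2/s0 VC-HIT; vc=[4]
#9 0x17→b2/s0 L1-HIT; vc=[4]
#10 0x11→b2/s0 L1-HIT; vc=[4]
#11 0x11→b2/s0 L1-HIT; vc=[4]
#12 0x13→b2/s0 L1-HIT; vc=[4]
#13 0x26→b4/s0 VC-HIT; vc=[2]
#14 0x22→b4/s0 L1-HIT; vc=[2]

MISSES = 2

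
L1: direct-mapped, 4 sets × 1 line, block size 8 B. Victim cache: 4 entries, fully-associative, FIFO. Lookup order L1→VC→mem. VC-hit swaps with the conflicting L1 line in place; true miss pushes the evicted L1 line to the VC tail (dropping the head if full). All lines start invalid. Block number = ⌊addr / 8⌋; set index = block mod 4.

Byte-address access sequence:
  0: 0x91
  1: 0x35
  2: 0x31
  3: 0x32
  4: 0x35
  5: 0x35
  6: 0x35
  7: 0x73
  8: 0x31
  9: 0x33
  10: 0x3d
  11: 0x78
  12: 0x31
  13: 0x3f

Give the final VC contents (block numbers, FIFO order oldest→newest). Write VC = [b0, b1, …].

VC = [18, 14, 15]

  [0] addr=0x91 blk=18 s=2: MISS | VC []
  [1] addr=0x35 blk=6 s=2: MISS | VC [18]
  [2] addr=0x31 blk=6 s=2: L1-HIT | VC [18]
  [3] addr=0x32 blk=6 s=2: L1-HIT | VC [18]
  [4] addr=0x35 blk=6 s=2: L1-HIT | VC [18]
  [5] addr=0x35 blk=6 s=2: L1-HIT | VC [18]
  [6] addr=0x35 blk=6 s=2: L1-HIT | VC [18]
  [7] addr=0x73 blk=14 s=2: MISS | VC [18, 6]
  [8] addr=0x31 blk=6 s=2: VC-HIT | VC [18, 14]
  [9] addr=0x33 blk=6 s=2: L1-HIT | VC [18, 14]
  [10] addr=0x3d blk=7 s=3: MISS | VC [18, 14]
  [11] addr=0x78 blk=15 s=3: MISS | VC [18, 14, 7]
  [12] addr=0x31 blk=6 s=2: L1-HIT | VC [18, 14, 7]
  [13] addr=0x3f blk=7 s=3: VC-HIT | VC [18, 14, 15]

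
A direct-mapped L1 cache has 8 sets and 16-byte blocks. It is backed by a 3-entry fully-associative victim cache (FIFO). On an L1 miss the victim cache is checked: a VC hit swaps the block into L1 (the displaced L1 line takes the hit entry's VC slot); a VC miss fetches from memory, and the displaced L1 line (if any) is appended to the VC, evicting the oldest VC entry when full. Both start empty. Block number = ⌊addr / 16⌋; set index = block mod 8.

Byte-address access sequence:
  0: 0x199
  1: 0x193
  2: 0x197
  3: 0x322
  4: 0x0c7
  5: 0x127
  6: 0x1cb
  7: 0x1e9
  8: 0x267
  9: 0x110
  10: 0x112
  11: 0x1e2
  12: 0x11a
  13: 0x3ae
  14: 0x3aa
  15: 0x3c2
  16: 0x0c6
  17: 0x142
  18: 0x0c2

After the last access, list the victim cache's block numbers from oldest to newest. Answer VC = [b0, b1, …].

VC = [28, 60, 20]

0: 0x199 (blk 25, set 1) → MISS  vc=[]
1: 0x193 (blk 25, set 1) → L1-HIT  vc=[]
2: 0x197 (blk 25, set 1) → L1-HIT  vc=[]
3: 0x322 (blk 50, set 2) → MISS  vc=[]
4: 0xc7 (blk 12, set 4) → MISS  vc=[]
5: 0x127 (blk 18, set 2) → MISS  vc=[50]
6: 0x1cb (blk 28, set 4) → MISS  vc=[50, 12]
7: 0x1e9 (blk 30, set 6) → MISS  vc=[50, 12]
8: 0x267 (blk 38, set 6) → MISS  vc=[50, 12, 30]
9: 0x110 (blk 17, set 1) → MISS  vc=[12, 30, 25]
10: 0x112 (blk 17, set 1) → L1-HIT  vc=[12, 30, 25]
11: 0x1e2 (blk 30, set 6) → VC-HIT  vc=[12, 38, 25]
12: 0x11a (blk 17, set 1) → L1-HIT  vc=[12, 38, 25]
13: 0x3ae (blk 58, set 2) → MISS  vc=[38, 25, 18]
14: 0x3aa (blk 58, set 2) → L1-HIT  vc=[38, 25, 18]
15: 0x3c2 (blk 60, set 4) → MISS  vc=[25, 18, 28]
16: 0xc6 (blk 12, set 4) → MISS  vc=[18, 28, 60]
17: 0x142 (blk 20, set 4) → MISS  vc=[28, 60, 12]
18: 0xc2 (blk 12, set 4) → VC-HIT  vc=[28, 60, 20]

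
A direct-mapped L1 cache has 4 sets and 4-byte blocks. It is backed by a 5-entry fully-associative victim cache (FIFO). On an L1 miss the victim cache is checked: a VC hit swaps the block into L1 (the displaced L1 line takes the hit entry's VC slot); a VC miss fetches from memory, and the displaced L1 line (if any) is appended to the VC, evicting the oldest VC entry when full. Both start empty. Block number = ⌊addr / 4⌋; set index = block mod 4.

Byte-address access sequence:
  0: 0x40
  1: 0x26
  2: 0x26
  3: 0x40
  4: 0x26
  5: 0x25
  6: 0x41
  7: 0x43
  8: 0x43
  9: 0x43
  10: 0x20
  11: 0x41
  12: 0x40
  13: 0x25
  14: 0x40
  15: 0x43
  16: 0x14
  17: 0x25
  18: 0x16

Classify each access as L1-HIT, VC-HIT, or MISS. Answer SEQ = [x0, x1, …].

SEQ = [MISS, MISS, L1-HIT, L1-HIT, L1-HIT, L1-HIT, L1-HIT, L1-HIT, L1-HIT, L1-HIT, MISS, VC-HIT, L1-HIT, L1-HIT, L1-HIT, L1-HIT, MISS, VC-HIT, VC-HIT]

0: 0x40 (blk 16, set 0) → MISS  vc=[]
1: 0x26 (blk 9, set 1) → MISS  vc=[]
2: 0x26 (blk 9, set 1) → L1-HIT  vc=[]
3: 0x40 (blk 16, set 0) → L1-HIT  vc=[]
4: 0x26 (blk 9, set 1) → L1-HIT  vc=[]
5: 0x25 (blk 9, set 1) → L1-HIT  vc=[]
6: 0x41 (blk 16, set 0) → L1-HIT  vc=[]
7: 0x43 (blk 16, set 0) → L1-HIT  vc=[]
8: 0x43 (blk 16, set 0) → L1-HIT  vc=[]
9: 0x43 (blk 16, set 0) → L1-HIT  vc=[]
10: 0x20 (blk 8, set 0) → MISS  vc=[16]
11: 0x41 (blk 16, set 0) → VC-HIT  vc=[8]
12: 0x40 (blk 16, set 0) → L1-HIT  vc=[8]
13: 0x25 (blk 9, set 1) → L1-HIT  vc=[8]
14: 0x40 (blk 16, set 0) → L1-HIT  vc=[8]
15: 0x43 (blk 16, set 0) → L1-HIT  vc=[8]
16: 0x14 (blk 5, set 1) → MISS  vc=[8, 9]
17: 0x25 (blk 9, set 1) → VC-HIT  vc=[8, 5]
18: 0x16 (blk 5, set 1) → VC-HIT  vc=[8, 9]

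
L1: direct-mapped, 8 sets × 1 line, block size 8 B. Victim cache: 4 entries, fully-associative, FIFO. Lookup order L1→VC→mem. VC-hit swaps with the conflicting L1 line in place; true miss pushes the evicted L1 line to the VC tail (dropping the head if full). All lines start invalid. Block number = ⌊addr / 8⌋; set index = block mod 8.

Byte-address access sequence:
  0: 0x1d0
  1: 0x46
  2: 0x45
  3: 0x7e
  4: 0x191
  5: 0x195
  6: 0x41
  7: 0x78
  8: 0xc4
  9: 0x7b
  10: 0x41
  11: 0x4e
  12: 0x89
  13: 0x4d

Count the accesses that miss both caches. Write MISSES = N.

  [0] addr=0x1d0 blk=58 s=2: MISS | VC []
  [1] addr=0x46 blk=8 s=0: MISS | VC []
  [2] addr=0x45 blk=8 s=0: L1-HIT | VC []
  [3] addr=0x7e blk=15 s=7: MISS | VC []
  [4] addr=0x191 blk=50 s=2: MISS | VC [58]
  [5] addr=0x195 blk=50 s=2: L1-HIT | VC [58]
  [6] addr=0x41 blk=8 s=0: L1-HIT | VC [58]
  [7] addr=0x78 blk=15 s=7: L1-HIT | VC [58]
  [8] addr=0xc4 blk=24 s=0: MISS | VC [58, 8]
  [9] addr=0x7b blk=15 s=7: L1-HIT | VC [58, 8]
  [10] addr=0x41 blk=8 s=0: VC-HIT | VC [58, 24]
  [11] addr=0x4e blk=9 s=1: MISS | VC [58, 24]
  [12] addr=0x89 blk=17 s=1: MISS | VC [58, 24, 9]
  [13] addr=0x4d blk=9 s=1: VC-HIT | VC [58, 24, 17]

MISSES = 7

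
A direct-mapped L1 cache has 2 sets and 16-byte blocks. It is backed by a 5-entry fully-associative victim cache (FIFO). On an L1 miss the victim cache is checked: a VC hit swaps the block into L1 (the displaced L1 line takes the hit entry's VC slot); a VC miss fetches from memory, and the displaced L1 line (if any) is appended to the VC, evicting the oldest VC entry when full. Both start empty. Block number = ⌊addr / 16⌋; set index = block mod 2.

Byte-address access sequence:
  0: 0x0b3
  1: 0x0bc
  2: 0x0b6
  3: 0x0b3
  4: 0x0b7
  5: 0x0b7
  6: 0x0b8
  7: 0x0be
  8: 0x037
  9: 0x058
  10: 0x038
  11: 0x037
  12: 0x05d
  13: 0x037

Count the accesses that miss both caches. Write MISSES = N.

MISSES = 3

#0 0xb3→b11/s1 MISS; vc=[]
#1 0xbc→b11/s1 L1-HIT; vc=[]
#2 0xb6→b11/s1 L1-HIT; vc=[]
#3 0xb3→b11/s1 L1-HIT; vc=[]
#4 0xb7→b11/s1 L1-HIT; vc=[]
#5 0xb7→b11/s1 L1-HIT; vc=[]
#6 0xb8→b11/s1 L1-HIT; vc=[]
#7 0xbe→b11/s1 L1-HIT; vc=[]
#8 0x37→b3/s1 MISS; vc=[11]
#9 0x58→b5/s1 MISS; vc=[11,3]
#10 0x38→b3/s1 VC-HIT; vc=[11,5]
#11 0x37→b3/s1 L1-HIT; vc=[11,5]
#12 0x5d→b5/s1 VC-HIT; vc=[11,3]
#13 0x37→b3/s1 VC-HIT; vc=[11,5]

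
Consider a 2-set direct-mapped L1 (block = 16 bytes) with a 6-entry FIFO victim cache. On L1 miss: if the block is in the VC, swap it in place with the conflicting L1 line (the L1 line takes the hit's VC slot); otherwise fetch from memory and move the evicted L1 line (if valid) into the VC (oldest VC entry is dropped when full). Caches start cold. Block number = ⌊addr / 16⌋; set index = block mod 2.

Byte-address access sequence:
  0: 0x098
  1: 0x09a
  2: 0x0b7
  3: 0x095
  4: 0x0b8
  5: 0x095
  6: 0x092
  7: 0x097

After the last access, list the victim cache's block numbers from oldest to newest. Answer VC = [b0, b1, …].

0: 0x98 (blk 9, set 1) → MISS  vc=[]
1: 0x9a (blk 9, set 1) → L1-HIT  vc=[]
2: 0xb7 (blk 11, set 1) → MISS  vc=[9]
3: 0x95 (blk 9, set 1) → VC-HIT  vc=[11]
4: 0xb8 (blk 11, set 1) → VC-HIT  vc=[9]
5: 0x95 (blk 9, set 1) → VC-HIT  vc=[11]
6: 0x92 (blk 9, set 1) → L1-HIT  vc=[11]
7: 0x97 (blk 9, set 1) → L1-HIT  vc=[11]

VC = [11]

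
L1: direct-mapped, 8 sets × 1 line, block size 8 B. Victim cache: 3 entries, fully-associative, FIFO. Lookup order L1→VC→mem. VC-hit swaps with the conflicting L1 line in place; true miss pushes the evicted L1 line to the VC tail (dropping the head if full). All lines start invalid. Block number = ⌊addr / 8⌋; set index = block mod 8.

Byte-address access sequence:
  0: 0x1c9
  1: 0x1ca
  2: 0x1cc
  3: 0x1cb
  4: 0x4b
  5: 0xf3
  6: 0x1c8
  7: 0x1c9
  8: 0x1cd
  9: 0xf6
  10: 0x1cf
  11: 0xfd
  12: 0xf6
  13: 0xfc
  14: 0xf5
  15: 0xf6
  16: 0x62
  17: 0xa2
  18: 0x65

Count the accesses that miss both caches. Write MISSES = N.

0: 0x1c9 (blk 57, set 1) → MISS  vc=[]
1: 0x1ca (blk 57, set 1) → L1-HIT  vc=[]
2: 0x1cc (blk 57, set 1) → L1-HIT  vc=[]
3: 0x1cb (blk 57, set 1) → L1-HIT  vc=[]
4: 0x4b (blk 9, set 1) → MISS  vc=[57]
5: 0xf3 (blk 30, set 6) → MISS  vc=[57]
6: 0x1c8 (blk 57, set 1) → VC-HIT  vc=[9]
7: 0x1c9 (blk 57, set 1) → L1-HIT  vc=[9]
8: 0x1cd (blk 57, set 1) → L1-HIT  vc=[9]
9: 0xf6 (blk 30, set 6) → L1-HIT  vc=[9]
10: 0x1cf (blk 57, set 1) → L1-HIT  vc=[9]
11: 0xfd (blk 31, set 7) → MISS  vc=[9]
12: 0xf6 (blk 30, set 6) → L1-HIT  vc=[9]
13: 0xfc (blk 31, set 7) → L1-HIT  vc=[9]
14: 0xf5 (blk 30, set 6) → L1-HIT  vc=[9]
15: 0xf6 (blk 30, set 6) → L1-HIT  vc=[9]
16: 0x62 (blk 12, set 4) → MISS  vc=[9]
17: 0xa2 (blk 20, set 4) → MISS  vc=[9, 12]
18: 0x65 (blk 12, set 4) → VC-HIT  vc=[9, 20]

MISSES = 6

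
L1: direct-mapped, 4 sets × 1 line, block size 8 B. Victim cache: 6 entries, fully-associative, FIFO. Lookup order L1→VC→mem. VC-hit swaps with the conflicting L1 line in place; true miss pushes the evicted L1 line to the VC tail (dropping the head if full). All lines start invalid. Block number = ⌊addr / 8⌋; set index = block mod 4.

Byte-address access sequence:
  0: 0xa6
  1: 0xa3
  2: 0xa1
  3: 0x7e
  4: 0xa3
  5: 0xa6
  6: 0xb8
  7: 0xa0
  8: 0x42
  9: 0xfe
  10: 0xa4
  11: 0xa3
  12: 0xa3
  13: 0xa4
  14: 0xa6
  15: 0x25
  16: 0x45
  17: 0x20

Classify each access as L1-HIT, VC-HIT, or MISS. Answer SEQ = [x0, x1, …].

  [0] addr=0xa6 blk=20 s=0: MISS | VC []
  [1] addr=0xa3 blk=20 s=0: L1-HIT | VC []
  [2] addr=0xa1 blk=20 s=0: L1-HIT | VC []
  [3] addr=0x7e blk=15 s=3: MISS | VC []
  [4] addr=0xa3 blk=20 s=0: L1-HIT | VC []
  [5] addr=0xa6 blk=20 s=0: L1-HIT | VC []
  [6] addr=0xb8 blk=23 s=3: MISS | VC [15]
  [7] addr=0xa0 blk=20 s=0: L1-HIT | VC [15]
  [8] addr=0x42 blk=8 s=0: MISS | VC [15, 20]
  [9] addr=0xfe blk=31 s=3: MISS | VC [15, 20, 23]
  [10] addr=0xa4 blk=20 s=0: VC-HIT | VC [15, 8, 23]
  [11] addr=0xa3 blk=20 s=0: L1-HIT | VC [15, 8, 23]
  [12] addr=0xa3 blk=20 s=0: L1-HIT | VC [15, 8, 23]
  [13] addr=0xa4 blk=20 s=0: L1-HIT | VC [15, 8, 23]
  [14] addr=0xa6 blk=20 s=0: L1-HIT | VC [15, 8, 23]
  [15] addr=0x25 blk=4 s=0: MISS | VC [15, 8, 23, 20]
  [16] addr=0x45 blk=8 s=0: VC-HIT | VC [15, 4, 23, 20]
  [17] addr=0x20 blk=4 s=0: VC-HIT | VC [15, 8, 23, 20]

SEQ = [MISS, L1-HIT, L1-HIT, MISS, L1-HIT, L1-HIT, MISS, L1-HIT, MISS, MISS, VC-HIT, L1-HIT, L1-HIT, L1-HIT, L1-HIT, MISS, VC-HIT, VC-HIT]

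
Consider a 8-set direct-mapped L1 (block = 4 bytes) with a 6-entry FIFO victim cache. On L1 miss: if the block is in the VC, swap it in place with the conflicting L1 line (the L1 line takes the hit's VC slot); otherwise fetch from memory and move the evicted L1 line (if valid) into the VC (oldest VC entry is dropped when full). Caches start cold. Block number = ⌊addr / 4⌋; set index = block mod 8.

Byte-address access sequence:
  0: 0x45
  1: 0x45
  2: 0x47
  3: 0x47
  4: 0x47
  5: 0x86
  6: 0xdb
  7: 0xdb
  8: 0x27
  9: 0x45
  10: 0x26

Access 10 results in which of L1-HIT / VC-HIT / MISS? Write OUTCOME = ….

OUTCOME = VC-HIT

  [0] addr=0x45 blk=17 s=1: MISS | VC []
  [1] addr=0x45 blk=17 s=1: L1-HIT | VC []
  [2] addr=0x47 blk=17 s=1: L1-HIT | VC []
  [3] addr=0x47 blk=17 s=1: L1-HIT | VC []
  [4] addr=0x47 blk=17 s=1: L1-HIT | VC []
  [5] addr=0x86 blk=33 s=1: MISS | VC [17]
  [6] addr=0xdb blk=54 s=6: MISS | VC [17]
  [7] addr=0xdb blk=54 s=6: L1-HIT | VC [17]
  [8] addr=0x27 blk=9 s=1: MISS | VC [17, 33]
  [9] addr=0x45 blk=17 s=1: VC-HIT | VC [9, 33]
  [10] addr=0x26 blk=9 s=1: VC-HIT | VC [17, 33]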